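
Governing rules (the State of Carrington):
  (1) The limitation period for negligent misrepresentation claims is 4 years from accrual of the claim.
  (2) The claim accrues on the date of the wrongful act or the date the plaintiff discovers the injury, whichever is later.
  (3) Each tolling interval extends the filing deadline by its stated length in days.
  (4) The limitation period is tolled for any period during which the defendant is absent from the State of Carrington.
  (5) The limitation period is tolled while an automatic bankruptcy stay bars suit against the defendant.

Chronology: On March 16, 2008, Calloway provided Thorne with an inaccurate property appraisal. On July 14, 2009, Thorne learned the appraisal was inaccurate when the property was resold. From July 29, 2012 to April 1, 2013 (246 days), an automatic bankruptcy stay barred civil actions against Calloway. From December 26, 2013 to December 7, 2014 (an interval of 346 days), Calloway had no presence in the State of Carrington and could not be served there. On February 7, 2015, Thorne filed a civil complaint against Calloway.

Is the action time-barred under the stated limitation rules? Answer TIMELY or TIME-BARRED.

Because discovery on July 14, 2009 post-dates the March 16, 2008 act, accrual under the later-of rule falls on July 14, 2009.
Adding the 4 years base period to July 14, 2009 gives a deadline of July 14, 2013, before any tolling.
The period was tolled for 246 days by the automatic bankruptcy stay (July 29, 2012 to April 1, 2013), pushing the deadline to March 17, 2014.
The period was tolled for 346 days by the defendant's absence from the jurisdiction (December 26, 2013 to December 7, 2014), pushing the deadline to February 26, 2015.
Filing on February 7, 2015 beat the February 26, 2015 deadline — the action is timely.

TIMELY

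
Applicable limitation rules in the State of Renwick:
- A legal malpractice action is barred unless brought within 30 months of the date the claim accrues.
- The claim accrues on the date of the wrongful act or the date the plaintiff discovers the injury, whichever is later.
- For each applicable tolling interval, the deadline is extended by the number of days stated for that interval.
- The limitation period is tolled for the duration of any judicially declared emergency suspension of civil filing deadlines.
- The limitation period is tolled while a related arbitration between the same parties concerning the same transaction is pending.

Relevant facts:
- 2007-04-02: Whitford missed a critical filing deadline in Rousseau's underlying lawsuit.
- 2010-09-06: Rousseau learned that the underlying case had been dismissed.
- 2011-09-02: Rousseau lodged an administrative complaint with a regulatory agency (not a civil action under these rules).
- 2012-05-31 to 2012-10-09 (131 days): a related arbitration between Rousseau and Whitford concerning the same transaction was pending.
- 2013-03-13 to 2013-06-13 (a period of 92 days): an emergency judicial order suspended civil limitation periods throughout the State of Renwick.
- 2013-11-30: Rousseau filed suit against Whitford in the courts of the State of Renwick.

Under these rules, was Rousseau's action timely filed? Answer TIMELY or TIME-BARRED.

TIME-BARRED

The claim accrued on 2010-09-06 — the later of the 2007-04-02 act and the 2010-09-06 discovery.
The untolled deadline — 30 months after 2010-09-06 — is 2013-03-06.
Because the pending related arbitration ran from 2012-05-31 to 2012-10-09, the deadline is extended by 131 days to 2013-07-15.
The period was tolled for 92 days by the emergency suspension of filing deadlines (2013-03-13 to 2013-06-13), pushing the deadline to 2013-10-15.
Nothing else in the chronology tolls or restarts the period.
Filing on 2013-11-30 missed the 2013-10-15 deadline — the action is time-barred.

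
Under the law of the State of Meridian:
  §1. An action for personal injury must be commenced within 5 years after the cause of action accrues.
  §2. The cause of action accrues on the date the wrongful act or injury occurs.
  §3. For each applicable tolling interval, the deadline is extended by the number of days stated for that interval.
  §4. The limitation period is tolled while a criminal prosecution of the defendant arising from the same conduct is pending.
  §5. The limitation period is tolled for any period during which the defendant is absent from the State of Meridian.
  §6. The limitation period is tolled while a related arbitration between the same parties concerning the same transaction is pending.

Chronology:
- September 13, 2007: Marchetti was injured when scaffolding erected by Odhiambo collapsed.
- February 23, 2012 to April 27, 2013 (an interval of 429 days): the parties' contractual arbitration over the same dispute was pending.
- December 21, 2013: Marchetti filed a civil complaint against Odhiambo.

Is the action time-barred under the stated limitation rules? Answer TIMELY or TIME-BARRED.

The claim accrued on September 13, 2007, when the wrongful act occurred.
5 years from September 13, 2007 is September 13, 2012.
The pending related arbitration from February 23, 2012 to April 27, 2013 tolled the period for 429 days, extending the deadline to November 16, 2013.
Filing on December 21, 2013 missed the November 16, 2013 deadline — the action is time-barred.

TIME-BARRED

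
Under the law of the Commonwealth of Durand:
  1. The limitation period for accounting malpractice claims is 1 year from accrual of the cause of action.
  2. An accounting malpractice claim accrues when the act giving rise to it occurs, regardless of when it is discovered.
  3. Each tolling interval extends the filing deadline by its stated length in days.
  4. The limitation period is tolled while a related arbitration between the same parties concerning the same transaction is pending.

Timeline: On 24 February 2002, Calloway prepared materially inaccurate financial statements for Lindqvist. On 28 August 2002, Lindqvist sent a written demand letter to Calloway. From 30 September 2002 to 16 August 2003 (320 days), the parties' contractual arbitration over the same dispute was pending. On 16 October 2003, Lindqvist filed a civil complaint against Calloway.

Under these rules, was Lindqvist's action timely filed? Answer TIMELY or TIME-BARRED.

TIMELY

The cause of action accrued on 24 February 2002, the date of the act.
The untolled deadline — 1 year after 24 February 2002 — is 24 February 2003.
Because the pending related arbitration ran from 30 September 2002 to 16 August 2003, the deadline is extended by 320 days to 10 January 2004.
None of the other events listed affects the running of the period under the stated rules.
The 16 October 2003 filing precedes the 10 January 2004 deadline; the claim is timely.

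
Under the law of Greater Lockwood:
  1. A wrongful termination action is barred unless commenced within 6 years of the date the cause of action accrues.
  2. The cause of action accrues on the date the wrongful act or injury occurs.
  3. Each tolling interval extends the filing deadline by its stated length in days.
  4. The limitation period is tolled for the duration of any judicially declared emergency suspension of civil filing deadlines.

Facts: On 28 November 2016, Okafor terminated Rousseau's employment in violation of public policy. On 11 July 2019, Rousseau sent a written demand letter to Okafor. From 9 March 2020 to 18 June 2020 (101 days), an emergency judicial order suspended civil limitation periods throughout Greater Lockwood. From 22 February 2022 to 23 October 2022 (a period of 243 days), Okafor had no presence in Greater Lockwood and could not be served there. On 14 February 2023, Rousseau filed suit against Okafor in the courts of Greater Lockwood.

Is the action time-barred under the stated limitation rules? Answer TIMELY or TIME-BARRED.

TIMELY

The claim accrued on 28 November 2016, when the wrongful act occurred.
Adding the 6 years base period to 28 November 2016 gives a deadline of 28 November 2022, before any tolling.
The emergency suspension of filing deadlines from 9 March 2020 to 18 June 2020 tolled the period for 101 days, extending the deadline to 9 March 2023.
The defendant's absence from the jurisdiction from 22 February 2022 to 23 October 2022 does not toll the period, because no stated rule makes the defendant's absence a tolling event.
None of the other events listed affects the running of the period under the stated rules.
Filing on 14 February 2023 beat the 9 March 2023 deadline — the action is timely.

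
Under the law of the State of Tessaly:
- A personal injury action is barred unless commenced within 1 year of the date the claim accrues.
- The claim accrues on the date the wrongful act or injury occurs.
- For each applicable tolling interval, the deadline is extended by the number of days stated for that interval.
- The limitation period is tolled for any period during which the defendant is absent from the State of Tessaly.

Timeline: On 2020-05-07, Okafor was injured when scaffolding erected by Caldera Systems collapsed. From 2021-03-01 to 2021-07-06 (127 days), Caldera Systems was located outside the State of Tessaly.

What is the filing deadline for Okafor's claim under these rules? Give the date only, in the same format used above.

2021-09-11

The limitation period began to run on 2020-05-07.
The untolled deadline — 1 year after 2020-05-07 — is 2021-05-07.
Because the defendant's absence from the jurisdiction ran from 2021-03-01 to 2021-07-06, the deadline is extended by 127 days to 2021-09-11.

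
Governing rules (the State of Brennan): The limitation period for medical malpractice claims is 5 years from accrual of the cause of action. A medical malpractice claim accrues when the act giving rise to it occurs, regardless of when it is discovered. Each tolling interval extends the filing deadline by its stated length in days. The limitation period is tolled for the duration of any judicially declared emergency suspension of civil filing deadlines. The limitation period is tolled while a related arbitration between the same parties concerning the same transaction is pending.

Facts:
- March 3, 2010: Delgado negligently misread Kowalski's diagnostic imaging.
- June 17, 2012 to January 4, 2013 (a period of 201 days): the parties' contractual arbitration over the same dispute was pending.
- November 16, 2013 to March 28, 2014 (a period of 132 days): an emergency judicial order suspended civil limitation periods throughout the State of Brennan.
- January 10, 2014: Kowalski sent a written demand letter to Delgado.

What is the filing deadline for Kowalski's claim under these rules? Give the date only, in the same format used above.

January 30, 2016

The claim accrued on March 3, 2010, when the wrongful act occurred.
The untolled deadline — 5 years after March 3, 2010 — is March 3, 2015.
The period was tolled for 201 days by the pending related arbitration (June 17, 2012 to January 4, 2013), pushing the deadline to September 20, 2015.
Because the emergency suspension of filing deadlines ran from November 16, 2013 to March 28, 2014, the deadline is extended by 132 days to January 30, 2016.
The other events in the timeline have no effect on the limitation period under the stated rules.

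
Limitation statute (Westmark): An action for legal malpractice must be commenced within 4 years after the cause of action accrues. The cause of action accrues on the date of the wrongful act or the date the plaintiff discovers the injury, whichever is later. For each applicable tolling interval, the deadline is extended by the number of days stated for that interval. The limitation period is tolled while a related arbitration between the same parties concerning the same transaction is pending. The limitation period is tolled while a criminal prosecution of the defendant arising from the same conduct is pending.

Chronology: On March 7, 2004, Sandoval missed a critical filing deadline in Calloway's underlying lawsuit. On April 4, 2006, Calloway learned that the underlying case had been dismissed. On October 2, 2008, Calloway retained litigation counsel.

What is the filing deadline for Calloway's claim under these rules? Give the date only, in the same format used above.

April 4, 2010

The claim accrued on April 4, 2006 — the later of the March 7, 2004 act and the April 4, 2006 discovery.
4 years from April 4, 2006 is April 4, 2010.
Nothing else in the chronology tolls or restarts the period.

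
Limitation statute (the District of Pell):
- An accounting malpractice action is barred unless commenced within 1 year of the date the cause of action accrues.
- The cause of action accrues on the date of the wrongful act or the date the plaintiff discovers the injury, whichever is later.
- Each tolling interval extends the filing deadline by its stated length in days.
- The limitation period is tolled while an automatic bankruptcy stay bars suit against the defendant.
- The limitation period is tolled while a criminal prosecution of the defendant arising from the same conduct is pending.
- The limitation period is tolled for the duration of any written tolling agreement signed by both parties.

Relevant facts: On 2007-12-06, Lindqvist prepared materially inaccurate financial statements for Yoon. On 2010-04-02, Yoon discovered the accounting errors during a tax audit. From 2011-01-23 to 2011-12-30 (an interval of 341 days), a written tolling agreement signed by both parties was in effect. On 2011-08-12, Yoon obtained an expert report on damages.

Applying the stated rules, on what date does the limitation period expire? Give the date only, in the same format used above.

Taking the later of the act (2007-12-06) and discovery (2010-04-02), the claim accrued on 2010-04-02.
The untolled deadline — 1 year after 2010-04-02 — is 2011-04-02.
Because the written tolling agreement ran from 2011-01-23 to 2011-12-30, the deadline is extended by 341 days to 2012-03-08.
None of the other events listed affects the running of the period under the stated rules.

2012-03-08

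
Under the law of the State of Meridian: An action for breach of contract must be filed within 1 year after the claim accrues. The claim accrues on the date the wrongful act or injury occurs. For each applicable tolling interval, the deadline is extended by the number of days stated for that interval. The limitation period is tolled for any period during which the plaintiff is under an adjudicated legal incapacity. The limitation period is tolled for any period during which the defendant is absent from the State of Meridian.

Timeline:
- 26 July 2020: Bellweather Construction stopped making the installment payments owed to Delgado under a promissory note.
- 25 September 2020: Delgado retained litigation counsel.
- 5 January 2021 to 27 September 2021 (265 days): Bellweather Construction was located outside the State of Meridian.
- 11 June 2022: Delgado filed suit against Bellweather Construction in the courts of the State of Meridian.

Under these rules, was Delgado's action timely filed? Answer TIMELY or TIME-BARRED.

TIME-BARRED

The limitation period began to run on 26 July 2020.
Adding the 1 year base period to 26 July 2020 gives a deadline of 26 July 2021, before any tolling.
The defendant's absence from the jurisdiction from 5 January 2021 to 27 September 2021 tolled the period for 265 days, extending the deadline to 17 April 2022.
The other events in the timeline have no effect on the limitation period under the stated rules.
The 11 June 2022 filing falls after the 17 April 2022 deadline; the claim is time-barred.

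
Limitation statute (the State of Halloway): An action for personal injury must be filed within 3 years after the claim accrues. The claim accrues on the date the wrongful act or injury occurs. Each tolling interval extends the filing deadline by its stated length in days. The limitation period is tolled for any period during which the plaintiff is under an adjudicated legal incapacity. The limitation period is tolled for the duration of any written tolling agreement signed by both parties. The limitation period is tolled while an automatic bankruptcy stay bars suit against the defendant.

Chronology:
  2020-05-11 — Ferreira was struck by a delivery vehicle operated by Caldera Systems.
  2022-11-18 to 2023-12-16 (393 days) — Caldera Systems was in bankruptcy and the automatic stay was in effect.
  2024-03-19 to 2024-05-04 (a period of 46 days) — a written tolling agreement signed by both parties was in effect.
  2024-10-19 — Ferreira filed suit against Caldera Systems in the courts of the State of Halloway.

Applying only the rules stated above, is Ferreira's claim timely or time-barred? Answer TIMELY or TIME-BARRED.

The limitation period began to run on 2020-05-11.
The untolled deadline — 3 years after 2020-05-11 — is 2023-05-11.
Because the automatic bankruptcy stay ran from 2022-11-18 to 2023-12-16, the deadline is extended by 393 days to 2024-06-07.
The written tolling agreement from 2024-03-19 to 2024-05-04 tolled the period for 46 days, extending the deadline to 2024-07-23.
Filing on 2024-10-19 missed the 2024-07-23 deadline — the action is time-barred.

TIME-BARRED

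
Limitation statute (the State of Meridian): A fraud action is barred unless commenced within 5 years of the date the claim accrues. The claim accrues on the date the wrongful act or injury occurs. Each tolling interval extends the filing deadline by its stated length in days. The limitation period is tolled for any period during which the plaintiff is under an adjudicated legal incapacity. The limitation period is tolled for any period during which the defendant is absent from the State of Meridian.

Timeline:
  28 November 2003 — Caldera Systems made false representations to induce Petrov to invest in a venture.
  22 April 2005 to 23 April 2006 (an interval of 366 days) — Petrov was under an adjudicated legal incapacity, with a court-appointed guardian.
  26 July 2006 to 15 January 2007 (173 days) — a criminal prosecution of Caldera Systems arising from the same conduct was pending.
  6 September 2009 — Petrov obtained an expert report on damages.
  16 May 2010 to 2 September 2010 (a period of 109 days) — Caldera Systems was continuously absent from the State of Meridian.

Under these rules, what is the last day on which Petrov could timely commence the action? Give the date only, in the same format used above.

29 November 2009

The limitation period began to run on 28 November 2003.
The untolled deadline — 5 years after 28 November 2003 — is 28 November 2008.
Because the plaintiff's legal incapacity ran from 22 April 2005 to 23 April 2006, the deadline is extended by 366 days to 29 November 2009.
The defendant's absence from the jurisdiction from 16 May 2010 to 2 September 2010 began after the period had already run on 29 November 2009, so it has no tolling effect.
The pending criminal prosecution from 26 July 2006 to 15 January 2007 does not toll the period, because no stated rule makes a criminal prosecution a tolling event.
The other events in the timeline have no effect on the limitation period under the stated rules.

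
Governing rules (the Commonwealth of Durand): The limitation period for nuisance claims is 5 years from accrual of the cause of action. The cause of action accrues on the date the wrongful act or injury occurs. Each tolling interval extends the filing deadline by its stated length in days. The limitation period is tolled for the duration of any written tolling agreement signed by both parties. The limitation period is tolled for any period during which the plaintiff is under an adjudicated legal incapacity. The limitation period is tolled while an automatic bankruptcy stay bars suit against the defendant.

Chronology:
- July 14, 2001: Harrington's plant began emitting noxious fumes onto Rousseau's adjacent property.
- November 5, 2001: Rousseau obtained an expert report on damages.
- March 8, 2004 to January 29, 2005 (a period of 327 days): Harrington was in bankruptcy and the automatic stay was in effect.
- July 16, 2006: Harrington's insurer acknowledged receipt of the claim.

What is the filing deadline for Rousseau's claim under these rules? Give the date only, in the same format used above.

The cause of action accrued on July 14, 2001, the date of the act.
5 years from July 14, 2001 is July 14, 2006.
The period was tolled for 327 days by the automatic bankruptcy stay (March 8, 2004 to January 29, 2005), pushing the deadline to June 6, 2007.
Nothing else in the chronology tolls or restarts the period.

June 6, 2007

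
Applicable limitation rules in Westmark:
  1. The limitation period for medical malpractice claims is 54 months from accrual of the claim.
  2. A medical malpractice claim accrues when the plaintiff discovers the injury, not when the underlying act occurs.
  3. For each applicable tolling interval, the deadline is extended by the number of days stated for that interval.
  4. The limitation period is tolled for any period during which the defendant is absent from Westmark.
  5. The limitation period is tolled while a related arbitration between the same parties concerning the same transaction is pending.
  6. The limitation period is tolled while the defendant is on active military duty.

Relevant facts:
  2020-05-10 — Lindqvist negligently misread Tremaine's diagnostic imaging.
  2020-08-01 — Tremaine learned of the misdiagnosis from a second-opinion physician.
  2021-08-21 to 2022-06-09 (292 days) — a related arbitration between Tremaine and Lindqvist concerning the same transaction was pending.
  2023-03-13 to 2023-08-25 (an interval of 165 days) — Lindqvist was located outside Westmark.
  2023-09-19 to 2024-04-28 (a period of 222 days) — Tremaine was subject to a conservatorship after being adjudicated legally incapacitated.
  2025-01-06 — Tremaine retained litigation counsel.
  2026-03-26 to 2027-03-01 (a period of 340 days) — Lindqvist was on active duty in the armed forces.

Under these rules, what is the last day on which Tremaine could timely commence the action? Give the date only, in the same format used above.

2027-04-09

Under the discovery rule, the claim accrued on 2020-08-01, when Tremaine discovered the injury — not on the 2020-05-10 date of the underlying act.
54 months from 2020-08-01 is 2025-02-01.
The period was tolled for 292 days by the pending related arbitration (2021-08-21 to 2022-06-09), pushing the deadline to 2025-11-20.
The defendant's absence from the jurisdiction from 2023-03-13 to 2023-08-25 tolled the period for 165 days, extending the deadline to 2026-05-04.
Because the defendant's active military service ran from 2026-03-26 to 2027-03-01, the deadline is extended by 340 days to 2027-04-09.
No stated provision tolls the period for the plaintiff's incapacity, so the interval from 2023-09-19 to 2024-04-28 has no effect on the deadline.
Nothing else in the chronology tolls or restarts the period.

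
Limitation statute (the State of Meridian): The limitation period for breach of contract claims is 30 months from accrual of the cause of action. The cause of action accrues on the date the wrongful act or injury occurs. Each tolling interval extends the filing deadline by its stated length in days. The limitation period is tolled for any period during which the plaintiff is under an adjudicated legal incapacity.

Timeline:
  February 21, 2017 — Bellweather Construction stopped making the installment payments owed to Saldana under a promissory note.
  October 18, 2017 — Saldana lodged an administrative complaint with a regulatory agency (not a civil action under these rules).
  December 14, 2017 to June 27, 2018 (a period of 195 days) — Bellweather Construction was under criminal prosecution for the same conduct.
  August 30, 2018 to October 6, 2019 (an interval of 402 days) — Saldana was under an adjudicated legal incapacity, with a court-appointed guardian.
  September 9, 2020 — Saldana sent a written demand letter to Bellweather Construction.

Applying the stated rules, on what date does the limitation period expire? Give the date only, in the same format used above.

September 26, 2020

The claim accrued on February 21, 2017, when the wrongful act occurred.
30 months from February 21, 2017 is August 21, 2019.
Because the plaintiff's legal incapacity ran from August 30, 2018 to October 6, 2019, the deadline is extended by 402 days to September 26, 2020.
Although a criminal prosecution ran from December 14, 2017 to June 27, 2018, the stated rules do not make that a tolling event, so it is disregarded.
The other events in the timeline have no effect on the limitation period under the stated rules.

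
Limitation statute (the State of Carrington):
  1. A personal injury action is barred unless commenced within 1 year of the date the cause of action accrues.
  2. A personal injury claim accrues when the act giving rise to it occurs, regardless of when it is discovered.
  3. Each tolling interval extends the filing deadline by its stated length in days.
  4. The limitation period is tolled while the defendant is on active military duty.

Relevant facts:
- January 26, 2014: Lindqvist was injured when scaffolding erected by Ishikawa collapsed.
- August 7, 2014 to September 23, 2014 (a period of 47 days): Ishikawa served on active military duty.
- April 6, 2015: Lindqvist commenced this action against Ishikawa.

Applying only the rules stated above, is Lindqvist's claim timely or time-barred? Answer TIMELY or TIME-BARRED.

TIME-BARRED

The limitation period began to run on January 26, 2014.
1 year from January 26, 2014 is January 26, 2015.
The period was tolled for 47 days by the defendant's active military service (August 7, 2014 to September 23, 2014), pushing the deadline to March 14, 2015.
The April 6, 2015 filing falls after the March 14, 2015 deadline; the claim is time-barred.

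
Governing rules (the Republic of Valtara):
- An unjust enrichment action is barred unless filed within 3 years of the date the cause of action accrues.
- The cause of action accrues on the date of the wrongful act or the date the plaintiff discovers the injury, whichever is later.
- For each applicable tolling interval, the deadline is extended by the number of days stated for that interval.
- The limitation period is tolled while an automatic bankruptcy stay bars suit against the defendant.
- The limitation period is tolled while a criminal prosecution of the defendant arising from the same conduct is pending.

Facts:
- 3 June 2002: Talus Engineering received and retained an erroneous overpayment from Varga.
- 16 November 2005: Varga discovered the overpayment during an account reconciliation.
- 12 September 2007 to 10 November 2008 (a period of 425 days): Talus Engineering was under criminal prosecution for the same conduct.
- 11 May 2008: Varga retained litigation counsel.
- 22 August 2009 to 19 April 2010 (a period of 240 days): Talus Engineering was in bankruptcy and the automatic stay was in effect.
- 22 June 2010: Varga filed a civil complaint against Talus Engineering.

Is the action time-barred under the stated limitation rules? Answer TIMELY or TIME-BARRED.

TIMELY

Taking the later of the act (3 June 2002) and discovery (16 November 2005), the claim accrued on 16 November 2005.
The untolled deadline — 3 years after 16 November 2005 — is 16 November 2008.
The pending criminal prosecution from 12 September 2007 to 10 November 2008 tolled the period for 425 days, extending the deadline to 15 January 2010.
Because the automatic bankruptcy stay ran from 22 August 2009 to 19 April 2010, the deadline is extended by 240 days to 12 September 2010.
None of the other events listed affects the running of the period under the stated rules.
Filing on 22 June 2010 beat the 12 September 2010 deadline — the action is timely.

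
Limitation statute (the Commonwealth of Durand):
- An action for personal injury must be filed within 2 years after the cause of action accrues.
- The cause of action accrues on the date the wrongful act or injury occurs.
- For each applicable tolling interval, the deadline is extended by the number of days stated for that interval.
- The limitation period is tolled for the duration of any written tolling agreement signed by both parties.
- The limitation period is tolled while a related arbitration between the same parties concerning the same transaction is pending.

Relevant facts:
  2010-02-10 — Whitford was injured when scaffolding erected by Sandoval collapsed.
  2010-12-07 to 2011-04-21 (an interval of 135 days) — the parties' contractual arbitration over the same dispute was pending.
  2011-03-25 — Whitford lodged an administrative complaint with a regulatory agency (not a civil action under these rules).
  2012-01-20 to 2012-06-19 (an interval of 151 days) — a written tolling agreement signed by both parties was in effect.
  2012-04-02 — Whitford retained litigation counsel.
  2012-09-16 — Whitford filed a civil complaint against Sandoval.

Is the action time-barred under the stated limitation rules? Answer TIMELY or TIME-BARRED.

The claim accrued on 2010-02-10, when the wrongful act occurred.
The untolled deadline — 2 years after 2010-02-10 — is 2012-02-10.
The pending related arbitration from 2010-12-07 to 2011-04-21 tolled the period for 135 days, extending the deadline to 2012-06-24.
Because the written tolling agreement ran from 2012-01-20 to 2012-06-19, the deadline is extended by 151 days to 2012-11-22.
The other events in the timeline have no effect on the limitation period under the stated rules.
The 2012-09-16 filing precedes the 2012-11-22 deadline; the claim is timely.

TIMELY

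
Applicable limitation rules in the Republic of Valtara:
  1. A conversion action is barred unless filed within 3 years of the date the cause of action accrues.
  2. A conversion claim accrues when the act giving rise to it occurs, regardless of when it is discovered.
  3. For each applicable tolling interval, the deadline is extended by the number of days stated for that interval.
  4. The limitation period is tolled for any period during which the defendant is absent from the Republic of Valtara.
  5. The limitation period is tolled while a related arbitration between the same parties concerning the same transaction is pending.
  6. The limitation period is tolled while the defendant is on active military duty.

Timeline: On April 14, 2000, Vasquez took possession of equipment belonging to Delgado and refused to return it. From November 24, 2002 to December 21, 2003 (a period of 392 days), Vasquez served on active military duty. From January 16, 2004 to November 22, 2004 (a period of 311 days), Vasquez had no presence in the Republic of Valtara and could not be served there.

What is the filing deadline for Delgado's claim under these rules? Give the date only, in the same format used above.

March 17, 2005

The limitation period began to run on April 14, 2000.
The untolled deadline — 3 years after April 14, 2000 — is April 14, 2003.
The defendant's active military service from November 24, 2002 to December 21, 2003 tolled the period for 392 days, extending the deadline to May 10, 2004.
The period was tolled for 311 days by the defendant's absence from the jurisdiction (January 16, 2004 to November 22, 2004), pushing the deadline to March 17, 2005.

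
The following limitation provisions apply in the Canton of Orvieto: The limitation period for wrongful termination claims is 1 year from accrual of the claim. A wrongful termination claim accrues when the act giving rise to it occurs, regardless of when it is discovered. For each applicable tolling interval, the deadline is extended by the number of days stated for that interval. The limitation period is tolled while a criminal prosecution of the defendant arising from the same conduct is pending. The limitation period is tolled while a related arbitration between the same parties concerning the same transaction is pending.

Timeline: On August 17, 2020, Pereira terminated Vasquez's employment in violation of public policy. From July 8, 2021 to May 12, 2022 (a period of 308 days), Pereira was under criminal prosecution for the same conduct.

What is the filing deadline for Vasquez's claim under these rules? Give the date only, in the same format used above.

June 21, 2022

The limitation period began to run on August 17, 2020.
1 year from August 17, 2020 is August 17, 2021.
The period was tolled for 308 days by the pending criminal prosecution (July 8, 2021 to May 12, 2022), pushing the deadline to June 21, 2022.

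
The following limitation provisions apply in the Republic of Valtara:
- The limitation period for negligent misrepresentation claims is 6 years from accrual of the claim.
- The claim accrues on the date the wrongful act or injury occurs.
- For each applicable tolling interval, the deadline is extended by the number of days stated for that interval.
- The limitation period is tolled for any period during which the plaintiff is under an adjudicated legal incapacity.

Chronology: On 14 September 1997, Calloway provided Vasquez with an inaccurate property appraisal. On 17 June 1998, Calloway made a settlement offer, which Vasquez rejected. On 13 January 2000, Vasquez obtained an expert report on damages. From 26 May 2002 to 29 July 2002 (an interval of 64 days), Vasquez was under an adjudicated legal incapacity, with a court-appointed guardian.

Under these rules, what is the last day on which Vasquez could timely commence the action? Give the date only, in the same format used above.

The claim accrued on 14 September 1997, the date of the act.
The untolled deadline — 6 years after 14 September 1997 — is 14 September 2003.
Because the plaintiff's legal incapacity ran from 26 May 2002 to 29 July 2002, the deadline is extended by 64 days to 17 November 2003.
Nothing else in the chronology tolls or restarts the period.

17 November 2003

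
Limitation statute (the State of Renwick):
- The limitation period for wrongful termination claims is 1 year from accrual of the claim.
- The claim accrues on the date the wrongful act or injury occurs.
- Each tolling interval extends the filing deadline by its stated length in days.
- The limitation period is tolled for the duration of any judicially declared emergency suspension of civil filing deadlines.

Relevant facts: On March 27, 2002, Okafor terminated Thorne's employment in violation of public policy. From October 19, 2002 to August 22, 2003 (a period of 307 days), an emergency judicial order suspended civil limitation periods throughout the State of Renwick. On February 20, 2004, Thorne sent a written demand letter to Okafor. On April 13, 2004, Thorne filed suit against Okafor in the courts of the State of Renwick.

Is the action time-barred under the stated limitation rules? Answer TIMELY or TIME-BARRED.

The limitation period began to run on March 27, 2002.
Adding the 1 year base period to March 27, 2002 gives a deadline of March 27, 2003, before any tolling.
The emergency suspension of filing deadlines from October 19, 2002 to August 22, 2003 tolled the period for 307 days, extending the deadline to January 28, 2004.
Nothing else in the chronology tolls or restarts the period.
Filing on April 13, 2004 missed the January 28, 2004 deadline — the action is time-barred.

TIME-BARRED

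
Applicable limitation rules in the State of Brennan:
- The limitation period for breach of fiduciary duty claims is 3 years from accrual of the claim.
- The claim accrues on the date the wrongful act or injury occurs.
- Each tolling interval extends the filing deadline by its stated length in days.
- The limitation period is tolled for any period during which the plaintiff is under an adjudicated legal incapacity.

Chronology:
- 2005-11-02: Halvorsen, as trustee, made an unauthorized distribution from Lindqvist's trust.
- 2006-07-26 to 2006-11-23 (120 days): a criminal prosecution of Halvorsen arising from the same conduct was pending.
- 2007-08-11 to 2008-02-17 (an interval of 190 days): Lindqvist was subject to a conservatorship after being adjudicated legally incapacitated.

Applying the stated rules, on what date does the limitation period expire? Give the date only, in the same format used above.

The claim accrued on 2005-11-02, when the wrongful act occurred.
3 years from 2005-11-02 is 2008-11-02.
The plaintiff's legal incapacity from 2007-08-11 to 2008-02-17 tolled the period for 190 days, extending the deadline to 2009-05-11.
The pending criminal prosecution from 2006-07-26 to 2006-11-23 does not toll the period, because no stated rule makes a criminal prosecution a tolling event.

2009-05-11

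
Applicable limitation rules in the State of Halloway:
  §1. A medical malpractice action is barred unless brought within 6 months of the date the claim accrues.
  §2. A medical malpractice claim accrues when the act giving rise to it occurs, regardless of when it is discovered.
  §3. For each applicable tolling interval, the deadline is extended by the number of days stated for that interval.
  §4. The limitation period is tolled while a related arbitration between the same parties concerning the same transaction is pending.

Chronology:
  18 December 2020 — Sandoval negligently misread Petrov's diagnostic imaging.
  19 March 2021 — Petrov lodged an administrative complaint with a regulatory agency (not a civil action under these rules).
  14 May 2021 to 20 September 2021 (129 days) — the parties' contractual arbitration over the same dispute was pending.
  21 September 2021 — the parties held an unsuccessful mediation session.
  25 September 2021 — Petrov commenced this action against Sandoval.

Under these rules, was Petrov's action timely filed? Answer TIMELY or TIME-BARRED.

TIMELY

The claim accrued on 18 December 2020, when the wrongful act occurred.
6 months from 18 December 2020 is 18 June 2021.
The period was tolled for 129 days by the pending related arbitration (14 May 2021 to 20 September 2021), pushing the deadline to 25 October 2021.
None of the other events listed affects the running of the period under the stated rules.
Filing on 25 September 2021 beat the 25 October 2021 deadline — the action is timely.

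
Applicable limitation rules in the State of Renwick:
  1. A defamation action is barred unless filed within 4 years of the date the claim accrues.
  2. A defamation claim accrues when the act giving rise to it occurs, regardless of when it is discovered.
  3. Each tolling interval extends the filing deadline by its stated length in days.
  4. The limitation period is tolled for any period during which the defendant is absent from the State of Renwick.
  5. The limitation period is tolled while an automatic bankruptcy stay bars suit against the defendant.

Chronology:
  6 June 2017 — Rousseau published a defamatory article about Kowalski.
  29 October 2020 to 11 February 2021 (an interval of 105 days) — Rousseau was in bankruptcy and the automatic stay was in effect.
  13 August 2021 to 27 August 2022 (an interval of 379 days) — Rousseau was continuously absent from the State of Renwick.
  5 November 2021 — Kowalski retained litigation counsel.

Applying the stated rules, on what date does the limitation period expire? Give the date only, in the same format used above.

3 October 2022

The claim accrued on 6 June 2017, when the wrongful act occurred.
The untolled deadline — 4 years after 6 June 2017 — is 6 June 2021.
Because the automatic bankruptcy stay ran from 29 October 2020 to 11 February 2021, the deadline is extended by 105 days to 19 September 2021.
Because the defendant's absence from the jurisdiction ran from 13 August 2021 to 27 August 2022, the deadline is extended by 379 days to 3 October 2022.
The other events in the timeline have no effect on the limitation period under the stated rules.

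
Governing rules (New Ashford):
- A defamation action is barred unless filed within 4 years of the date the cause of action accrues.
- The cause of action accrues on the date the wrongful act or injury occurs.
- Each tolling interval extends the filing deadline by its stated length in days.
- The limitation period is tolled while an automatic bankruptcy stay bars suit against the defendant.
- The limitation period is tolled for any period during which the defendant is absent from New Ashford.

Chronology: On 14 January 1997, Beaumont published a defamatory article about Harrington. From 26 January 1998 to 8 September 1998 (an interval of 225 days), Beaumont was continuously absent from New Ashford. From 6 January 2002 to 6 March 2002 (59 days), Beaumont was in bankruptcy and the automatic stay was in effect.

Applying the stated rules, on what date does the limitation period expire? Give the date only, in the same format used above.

27 August 2001

The limitation period began to run on 14 January 1997.
Adding the 4 years base period to 14 January 1997 gives a deadline of 14 January 2001, before any tolling.
The period was tolled for 225 days by the defendant's absence from the jurisdiction (26 January 1998 to 8 September 1998), pushing the deadline to 27 August 2001.
The automatic bankruptcy stay starting 6 January 2002 came too late — the period had run on 27 August 2001 — and so does not extend the deadline.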